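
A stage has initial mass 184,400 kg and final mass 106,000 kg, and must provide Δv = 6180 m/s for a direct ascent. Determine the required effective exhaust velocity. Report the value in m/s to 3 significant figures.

ln(m₀/m_f) = ln(184400/106000) = ln(1.74) = 0.5537.
v_e = Δv / ln(m₀/m_f) = 6180 / 0.5537 = 11161.9 m/s.

v_e ≈ 11200 m/s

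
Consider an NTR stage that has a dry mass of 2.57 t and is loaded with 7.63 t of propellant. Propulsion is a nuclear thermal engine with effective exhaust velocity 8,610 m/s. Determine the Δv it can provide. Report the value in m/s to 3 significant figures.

Δv ≈ 11900 m/s

m₀ = m_dry + m_prop = 2.57 + 7.63 = 10.2 t.
From the ideal rocket equation, Δv = v_e · ln(m₀/m_f) = 8610.0 × ln(3.969) = 8610.0 × 1.3785 ≈ 11868.7 m/s.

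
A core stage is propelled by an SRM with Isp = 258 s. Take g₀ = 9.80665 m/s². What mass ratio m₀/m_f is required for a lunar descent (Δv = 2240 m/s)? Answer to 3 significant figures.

mass ratio ≈ 2.42

v_e = Isp · g₀ = 258 × 9.80665 = 2530.1 m/s.
m₀/m_f = exp(Δv / v_e) = exp(2240 / 2530.1) = exp(0.8853) = 2.4238.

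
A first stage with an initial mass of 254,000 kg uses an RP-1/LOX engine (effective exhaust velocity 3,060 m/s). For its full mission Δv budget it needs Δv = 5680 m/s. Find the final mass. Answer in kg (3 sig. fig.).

By the Tsiolkovsky rocket equation, m₀/m_f = exp(Δv / v_e) = exp(5680 / 3060.0) = exp(1.8562) = 6.3994.
m_f = m₀ / 6.3994 = 254,000 / 6.3994 = 39,691.2 kg.

final mass ≈ 39700 kg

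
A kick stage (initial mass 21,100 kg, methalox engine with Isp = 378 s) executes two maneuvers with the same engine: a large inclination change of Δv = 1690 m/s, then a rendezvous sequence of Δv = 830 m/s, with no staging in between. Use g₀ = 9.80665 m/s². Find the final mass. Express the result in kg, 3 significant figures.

v_e = Isp · g₀ = 378 × 9.80665 = 3706.9 m/s.
After the first burn: m = 21100 × exp(−1690/3706.9) = 21100 × 0.63387 = 13,374.7 kg.
After the second burn: m = 13,374.7 × exp(−830/3706.9) = 13,374.7 × 0.79939 = 10,691.6 kg.

final mass ≈ 10700 kg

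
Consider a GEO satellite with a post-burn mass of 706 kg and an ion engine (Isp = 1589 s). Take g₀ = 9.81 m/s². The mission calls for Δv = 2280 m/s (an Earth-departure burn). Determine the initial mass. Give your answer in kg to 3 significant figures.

initial mass ≈ 817 kg

v_e = Isp · g₀ = 1589 × 9.81 = 15588.1 m/s.
Rocket equation: m₀/m_f = exp(Δv / v_e) = exp(2280 / 15588.1) = exp(0.1463) = 1.1575.
m₀ = m_f × 1.1575 = 706 × 1.1575 = 817.195 kg.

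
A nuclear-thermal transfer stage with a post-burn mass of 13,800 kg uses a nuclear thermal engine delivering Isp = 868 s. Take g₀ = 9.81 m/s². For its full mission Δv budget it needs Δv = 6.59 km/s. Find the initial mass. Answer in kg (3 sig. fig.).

v_e = Isp · g₀ = 868 × 9.81 = 8515.1 m/s.
From the ideal rocket equation, m₀/m_f = exp(Δv / v_e) = exp(6590 / 8515.1) = exp(0.7739) = 2.1683.
m₀ = m_f × 2.1683 = 13,800 × 2.1683 = 29,922.5 kg.

initial mass ≈ 29900 kg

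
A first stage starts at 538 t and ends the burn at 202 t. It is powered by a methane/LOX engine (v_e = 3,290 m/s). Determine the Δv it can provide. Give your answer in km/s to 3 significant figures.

Δv = v_e · ln(m₀/m_f) = 3290.0 × ln(2.663) = 3290.0 × 0.9796 ≈ 3222.9 m/s.

Δv ≈ 3.22 km/s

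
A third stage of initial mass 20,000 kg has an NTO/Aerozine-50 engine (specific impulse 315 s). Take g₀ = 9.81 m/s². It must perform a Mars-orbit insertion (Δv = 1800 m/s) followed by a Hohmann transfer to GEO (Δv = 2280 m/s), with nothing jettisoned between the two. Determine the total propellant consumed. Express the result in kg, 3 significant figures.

total propellant consumed ≈ 14700 kg

v_e = Isp · g₀ = 315 × 9.81 = 3090.2 m/s.
After the first burn: m = 20000 × exp(−1800/3090.2) = 20000 × 0.55850 = 11,170 kg.
After the second burn: m = 11,170 × exp(−2280/3090.2) = 11,170 × 0.47815 = 5,340.94 kg.
Total propellant = m₀ − m_final = 20000 − 5,340.94 = 14,659.06 kg.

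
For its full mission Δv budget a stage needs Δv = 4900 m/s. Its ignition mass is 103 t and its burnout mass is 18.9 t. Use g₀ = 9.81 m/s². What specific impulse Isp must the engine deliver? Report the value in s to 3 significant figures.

Isp ≈ 295 s

ln(m₀/m_f) = ln(103000/18900) = ln(5.45) = 1.6956.
By the Tsiolkovsky rocket equation, v_e = Δv / ln(m₀/m_f) = 4900 / 1.6956 = 2889.9 m/s.
Isp = v_e / g₀ = 2889.9 / 9.81 = 294.6 s.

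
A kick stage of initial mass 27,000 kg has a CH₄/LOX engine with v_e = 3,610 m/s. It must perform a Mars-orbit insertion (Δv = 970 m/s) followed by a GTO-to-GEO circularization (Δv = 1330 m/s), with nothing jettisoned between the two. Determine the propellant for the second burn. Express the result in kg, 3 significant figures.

propellant for the second burn ≈ 6360 kg

After the first burn: m = 27000 × exp(−970/3610.0) = 27000 × 0.76437 = 20,638 kg.
After the second burn: m = 20,638 × exp(−1330/3610.0) = 20,638 × 0.69183 = 14,278 kg.
Second-burn propellant = 20,638 − 14,278 = 6,360 kg.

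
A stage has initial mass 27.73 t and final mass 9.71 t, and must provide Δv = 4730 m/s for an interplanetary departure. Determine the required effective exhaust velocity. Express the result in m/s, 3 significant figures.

ln(m₀/m_f) = ln(27730/9710) = ln(2.856) = 1.0494.
v_e = Δv / ln(m₀/m_f) = 4730 / 1.0494 = 4507.5 m/s.

v_e ≈ 4510 m/s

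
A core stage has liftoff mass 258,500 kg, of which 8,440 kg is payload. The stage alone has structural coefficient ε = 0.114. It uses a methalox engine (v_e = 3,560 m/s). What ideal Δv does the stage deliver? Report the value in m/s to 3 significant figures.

Stage wet mass = m₀ − payload = 258,500 − 8,440 = 250,060 kg.
Stage dry mass = ε × stage wet mass = 0.114 × 250,060 = 28,506.8 kg.
Burnout mass m_f = stage dry + payload = 28,506.8 + 8,440 = 36,946.8 kg.
Using Δv = v_e ln(m₀/m_f): Δv = v_e · ln(258,500/36,946.8) = 3560.0 × ln(6.997) = 3560.0 × 1.9454 ≈ 6926 m/s.

Δv ≈ 6930 m/s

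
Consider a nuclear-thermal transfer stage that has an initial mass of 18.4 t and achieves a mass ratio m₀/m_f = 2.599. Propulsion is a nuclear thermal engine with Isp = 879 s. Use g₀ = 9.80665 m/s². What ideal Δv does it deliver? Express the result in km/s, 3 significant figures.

v_e = Isp · g₀ = 879 × 9.80665 = 8620.0 m/s.
Using Δv = v_e ln(m₀/m_f): Δv = v_e · ln(2.599) = 8620.0 × 0.9551 ≈ 8233.2 m/s.

Δv ≈ 8.23 km/s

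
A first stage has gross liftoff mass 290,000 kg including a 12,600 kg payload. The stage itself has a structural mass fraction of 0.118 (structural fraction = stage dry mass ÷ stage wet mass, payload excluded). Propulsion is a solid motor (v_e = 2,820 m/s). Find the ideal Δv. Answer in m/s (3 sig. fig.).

Δv ≈ 5230 m/s

Stage wet mass = m₀ − payload = 290,000 − 12,600 = 277,400 kg.
Stage dry mass = ε × stage wet mass = 0.118 × 277,400 = 32,733.2 kg.
Burnout mass m_f = stage dry + payload = 32,733.2 + 12,600 = 45,333.2 kg.
Using Δv = v_e ln(m₀/m_f): Δv = v_e · ln(290,000/45,333.2) = 2820.0 × ln(6.397) = 2820.0 × 1.8558 ≈ 5233 m/s.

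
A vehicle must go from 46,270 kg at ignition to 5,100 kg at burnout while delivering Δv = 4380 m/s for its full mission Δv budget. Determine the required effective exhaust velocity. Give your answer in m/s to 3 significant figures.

v_e ≈ 1990 m/s

ln(m₀/m_f) = ln(46270/5100) = ln(9.073) = 2.2053.
By the Tsiolkovsky rocket equation, v_e = Δv / ln(m₀/m_f) = 4380 / 2.2053 = 1986.2 m/s.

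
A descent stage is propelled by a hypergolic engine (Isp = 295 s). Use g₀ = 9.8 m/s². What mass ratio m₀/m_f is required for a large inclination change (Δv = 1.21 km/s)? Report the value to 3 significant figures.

v_e = Isp · g₀ = 295 × 9.8 = 2891.0 m/s.
From the ideal rocket equation, m₀/m_f = exp(Δv / v_e) = exp(1210 / 2891.0) = exp(0.4185) = 1.5197.

mass ratio ≈ 1.52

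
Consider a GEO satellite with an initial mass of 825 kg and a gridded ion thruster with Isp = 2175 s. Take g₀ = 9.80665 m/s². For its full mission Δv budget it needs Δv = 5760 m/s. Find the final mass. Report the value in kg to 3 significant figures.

v_e = Isp · g₀ = 2175 × 9.80665 = 21329.5 m/s.
Using Δv = v_e ln(m₀/m_f): m₀/m_f = exp(Δv / v_e) = exp(5760 / 21329.5) = exp(0.2700) = 1.3100.
m_f = m₀ / 1.3100 = 825 / 1.3100 = 629.771 kg.

final mass ≈ 630 kg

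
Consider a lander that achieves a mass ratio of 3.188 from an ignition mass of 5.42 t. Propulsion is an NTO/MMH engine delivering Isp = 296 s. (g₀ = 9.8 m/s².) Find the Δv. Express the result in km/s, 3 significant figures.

v_e = Isp · g₀ = 296 × 9.8 = 2900.8 m/s.
Δv = v_e · ln(3.188) = 2900.8 × 1.1594 ≈ 3363.2 m/s.

Δv ≈ 3.36 km/s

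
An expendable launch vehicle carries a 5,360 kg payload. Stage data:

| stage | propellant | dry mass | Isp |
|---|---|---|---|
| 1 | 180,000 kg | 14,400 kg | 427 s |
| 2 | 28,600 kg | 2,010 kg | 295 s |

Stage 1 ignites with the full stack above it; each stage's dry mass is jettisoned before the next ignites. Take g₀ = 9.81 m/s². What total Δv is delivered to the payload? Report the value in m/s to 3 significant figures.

Ignition mass of stage 1 = 180,000+14,400 + 28,600+2,010 + 5,360 = 230,370 kg.
Stage 1: m₀ = 230,370 kg, m_f = 230,370 − 180,000 = 50,370 kg; Δv = 427×9.81×ln(4.574) = 4188.9×1.5203 ≈ 6368 m/s.
Stage 2: m₀ = 35,970 kg, m_f = 35,970 − 28,600 = 7,370 kg; Δv = 295×9.81×ln(4.881) = 2894.0×1.5853 ≈ 4588 m/s.
Total Δv = 6368 + 4588 = 10956 m/s.

Δv ≈ 11000 m/s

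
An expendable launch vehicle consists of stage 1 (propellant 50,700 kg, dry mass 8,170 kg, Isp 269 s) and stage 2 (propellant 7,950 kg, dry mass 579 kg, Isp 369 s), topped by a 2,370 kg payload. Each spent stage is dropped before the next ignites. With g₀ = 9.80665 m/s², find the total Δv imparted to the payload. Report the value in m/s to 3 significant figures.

Ignition mass of stage 1 = 50,700+8,170 + 7,950+579 + 2,370 = 69,769 kg.
Stage 1: m₀ = 69,769 kg, m_f = 69,769 − 50,700 = 19,069 kg; Δv = 269×9.80665×ln(3.659) = 2638.0×1.2971 ≈ 3422 m/s.
Stage 2: m₀ = 10,899 kg, m_f = 10,899 − 7,950 = 2,949 kg; Δv = 369×9.80665×ln(3.696) = 3618.7×1.3072 ≈ 4730 m/s.
Total Δv = 3422 + 4730 = 8152 m/s.

Δv ≈ 8150 m/s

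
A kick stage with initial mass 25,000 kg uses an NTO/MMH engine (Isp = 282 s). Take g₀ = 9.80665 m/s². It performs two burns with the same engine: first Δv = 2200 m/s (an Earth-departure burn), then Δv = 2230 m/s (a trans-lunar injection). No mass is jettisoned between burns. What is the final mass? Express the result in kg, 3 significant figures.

final mass ≈ 5040 kg

v_e = Isp · g₀ = 282 × 9.80665 = 2765.5 m/s.
After the first burn: m = 25000 × exp(−2200/2765.5) = 25000 × 0.45134 = 11,283.5 kg.
After the second burn: m = 11,283.5 × exp(−2230/2765.5) = 11,283.5 × 0.44648 = 5,037.86 kg.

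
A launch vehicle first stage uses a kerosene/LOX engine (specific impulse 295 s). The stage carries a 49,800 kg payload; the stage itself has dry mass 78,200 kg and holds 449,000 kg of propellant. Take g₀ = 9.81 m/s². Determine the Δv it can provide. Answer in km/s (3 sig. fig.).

v_e = Isp · g₀ = 295 × 9.81 = 2894.0 m/s.
m₀ = payload + dry + propellant = 49,800 + 78,200 + 449,000 = 577,000 kg.
m_f = payload + dry = 49,800 + 78,200 = 128,000 kg.
From the ideal rocket equation, Δv = v_e · ln(m₀/m_f) = 2894.0 × ln(4.508) = 2894.0 × 1.5058 ≈ 4357.7 m/s.

Δv ≈ 4.36 km/s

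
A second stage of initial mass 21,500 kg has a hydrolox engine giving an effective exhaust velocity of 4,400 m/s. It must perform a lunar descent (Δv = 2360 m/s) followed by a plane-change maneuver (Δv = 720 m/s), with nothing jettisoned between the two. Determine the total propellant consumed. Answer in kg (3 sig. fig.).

After the first burn: m = 21500 × exp(−2360/4400.0) = 21500 × 0.58487 = 12,574.7 kg.
After the second burn: m = 12,574.7 × exp(−720/4400.0) = 12,574.7 × 0.84905 = 10,676.5 kg.
Total propellant = m₀ − m_final = 21500 − 10,676.5 = 10,823.5 kg.

total propellant consumed ≈ 10800 kg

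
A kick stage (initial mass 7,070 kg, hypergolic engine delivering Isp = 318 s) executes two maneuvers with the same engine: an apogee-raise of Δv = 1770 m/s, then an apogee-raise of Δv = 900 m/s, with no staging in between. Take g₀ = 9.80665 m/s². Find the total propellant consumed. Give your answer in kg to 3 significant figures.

total propellant consumed ≈ 4070 kg

v_e = Isp · g₀ = 318 × 9.80665 = 3118.5 m/s.
After the first burn: m = 7070 × exp(−1770/3118.5) = 7070 × 0.56690 = 4,007.98 kg.
After the second burn: m = 4,007.98 × exp(−900/3118.5) = 4,007.98 × 0.74931 = 3,003.22 kg.
Total propellant = m₀ − m_final = 7070 − 3,003.22 = 4,066.78 kg.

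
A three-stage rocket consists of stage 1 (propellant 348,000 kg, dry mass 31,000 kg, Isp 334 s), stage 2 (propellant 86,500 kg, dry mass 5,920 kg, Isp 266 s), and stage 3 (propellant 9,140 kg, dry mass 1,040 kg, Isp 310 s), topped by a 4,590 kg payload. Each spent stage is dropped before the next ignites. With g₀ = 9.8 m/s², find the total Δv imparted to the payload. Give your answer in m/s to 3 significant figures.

Ignition mass of stage 1 = 348,000+31,000 + 86,500+5,920 + 9,140+1,040 + 4,590 = 486,190 kg.
Stage 1: m₀ = 486,190 kg, m_f = 486,190 − 348,000 = 138,190 kg; Δv = 334×9.8×ln(3.518) = 3273.2×1.2580 ≈ 4118 m/s.
Stage 2: m₀ = 107,190 kg, m_f = 107,190 − 86,500 = 20,690 kg; Δv = 266×9.8×ln(5.181) = 2606.8×1.6450 ≈ 4288 m/s.
Stage 3: m₀ = 14,770 kg, m_f = 14,770 − 9,140 = 5,630 kg; Δv = 310×9.8×ln(2.623) = 3038.0×0.9645 ≈ 2930 m/s.
Total Δv = 4118 + 4288 + 2930 = 11336 m/s.

Δv ≈ 11300 m/s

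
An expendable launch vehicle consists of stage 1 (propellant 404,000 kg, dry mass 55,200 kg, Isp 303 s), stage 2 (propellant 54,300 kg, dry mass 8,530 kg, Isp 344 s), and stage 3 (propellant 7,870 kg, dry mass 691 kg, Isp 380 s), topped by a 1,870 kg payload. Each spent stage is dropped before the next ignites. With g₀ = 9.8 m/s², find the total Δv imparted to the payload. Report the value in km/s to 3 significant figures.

Δv ≈ 14.0 km/s

Ignition mass of stage 1 = 404,000+55,200 + 54,300+8,530 + 7,870+691 + 1,870 = 532,461 kg.
Stage 1: m₀ = 532,461 kg, m_f = 532,461 − 404,000 = 128,461 kg; Δv = 303×9.8×ln(4.145) = 2969.4×1.4219 ≈ 4222 m/s.
Stage 2: m₀ = 73,261 kg, m_f = 73,261 − 54,300 = 18,961 kg; Δv = 344×9.8×ln(3.864) = 3371.2×1.3516 ≈ 4557 m/s.
Stage 3: m₀ = 10,431 kg, m_f = 10,431 − 7,870 = 2,561 kg; Δv = 380×9.8×ln(4.073) = 3724.0×1.4044 ≈ 5230 m/s.
Total Δv = 4222 + 4557 + 5230 = 14009 m/s.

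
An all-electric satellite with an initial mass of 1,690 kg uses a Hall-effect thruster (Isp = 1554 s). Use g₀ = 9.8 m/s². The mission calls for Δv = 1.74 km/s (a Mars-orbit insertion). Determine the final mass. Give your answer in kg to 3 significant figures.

v_e = Isp · g₀ = 1554 × 9.8 = 15229.2 m/s.
m₀/m_f = exp(Δv / v_e) = exp(1740 / 15229.2) = exp(0.1143) = 1.1210.
m_f = m₀ / 1.1210 = 1,690 / 1.1210 = 1,507.58 kg.

final mass ≈ 1510 kg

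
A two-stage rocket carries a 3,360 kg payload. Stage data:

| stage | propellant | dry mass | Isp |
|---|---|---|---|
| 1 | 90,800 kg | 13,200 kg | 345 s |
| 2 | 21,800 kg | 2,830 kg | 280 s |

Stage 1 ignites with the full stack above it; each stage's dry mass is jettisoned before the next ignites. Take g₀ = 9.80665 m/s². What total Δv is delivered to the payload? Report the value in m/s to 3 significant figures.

Δv ≈ 8080 m/s

Ignition mass of stage 1 = 90,800+13,200 + 21,800+2,830 + 3,360 = 131,990 kg.
Stage 1: m₀ = 131,990 kg, m_f = 131,990 − 90,800 = 41,190 kg; Δv = 345×9.80665×ln(3.204) = 3383.3×1.1645 ≈ 3940 m/s.
Stage 2: m₀ = 27,990 kg, m_f = 27,990 − 21,800 = 6,190 kg; Δv = 280×9.80665×ln(4.522) = 2745.9×1.5089 ≈ 4143 m/s.
Total Δv = 3940 + 4143 = 8083 m/s.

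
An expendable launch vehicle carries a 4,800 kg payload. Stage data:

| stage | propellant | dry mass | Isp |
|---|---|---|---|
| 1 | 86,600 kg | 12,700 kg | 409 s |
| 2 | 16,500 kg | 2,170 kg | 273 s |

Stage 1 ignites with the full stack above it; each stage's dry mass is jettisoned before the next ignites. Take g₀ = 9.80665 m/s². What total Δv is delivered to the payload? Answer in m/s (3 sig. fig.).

Ignition mass of stage 1 = 86,600+12,700 + 16,500+2,170 + 4,800 = 122,770 kg.
Stage 1: m₀ = 122,770 kg, m_f = 122,770 − 86,600 = 36,170 kg; Δv = 409×9.80665×ln(3.394) = 4010.9×1.2221 ≈ 4902 m/s.
Stage 2: m₀ = 23,470 kg, m_f = 23,470 − 16,500 = 6,970 kg; Δv = 273×9.80665×ln(3.367) = 2677.2×1.2141 ≈ 3250 m/s.
Total Δv = 4902 + 3250 = 8152 m/s.

Δv ≈ 8150 m/s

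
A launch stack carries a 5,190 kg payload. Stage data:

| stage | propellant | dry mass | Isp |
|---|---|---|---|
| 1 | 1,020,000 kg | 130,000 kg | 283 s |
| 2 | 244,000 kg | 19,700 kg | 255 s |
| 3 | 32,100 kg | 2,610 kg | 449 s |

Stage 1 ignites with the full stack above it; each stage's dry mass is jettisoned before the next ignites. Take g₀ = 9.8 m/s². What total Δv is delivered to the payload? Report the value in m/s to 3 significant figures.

Ignition mass of stage 1 = 1,020,000+130,000 + 244,000+19,700 + 32,100+2,610 + 5,190 = 1,453,600 kg.
Stage 1: m₀ = 1,453,600 kg, m_f = 1,453,600 − 1,020,000 = 433,600 kg; Δv = 283×9.8×ln(3.352) = 2773.4×1.2097 ≈ 3355 m/s.
Stage 2: m₀ = 303,600 kg, m_f = 303,600 − 244,000 = 59,600 kg; Δv = 255×9.8×ln(5.094) = 2499.0×1.6281 ≈ 4069 m/s.
Stage 3: m₀ = 39,900 kg, m_f = 39,900 − 32,100 = 7,800 kg; Δv = 449×9.8×ln(5.115) = 4400.2×1.6323 ≈ 7182 m/s.
Total Δv = 3355 + 4069 + 7182 = 14606 m/s.

Δv ≈ 14600 m/s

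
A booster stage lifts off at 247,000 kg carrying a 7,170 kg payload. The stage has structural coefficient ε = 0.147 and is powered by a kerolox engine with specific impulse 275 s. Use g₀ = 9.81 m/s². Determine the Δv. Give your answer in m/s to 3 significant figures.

Stage wet mass = m₀ − payload = 247,000 − 7,170 = 239,830 kg.
Stage dry mass = ε × stage wet mass = 0.147 × 239,830 = 35,255 kg.
Burnout mass m_f = stage dry + payload = 35,255 + 7,170 = 42,425 kg.
v_e = Isp · g₀ = 275 × 9.81 = 2697.8 m/s.
Rocket equation: Δv = v_e · ln(247,000/42,425) = 2697.8 × ln(5.822) = 2697.8 × 1.7617 ≈ 4752 m/s.

Δv ≈ 4750 m/s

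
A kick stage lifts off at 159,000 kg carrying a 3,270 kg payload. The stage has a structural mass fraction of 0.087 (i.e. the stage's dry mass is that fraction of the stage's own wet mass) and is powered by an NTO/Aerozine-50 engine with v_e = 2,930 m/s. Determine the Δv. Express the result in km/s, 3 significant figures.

Δv ≈ 6.58 km/s

Stage wet mass = m₀ − payload = 159,000 − 3,270 = 155,730 kg.
Stage dry mass = ε × stage wet mass = 0.087 × 155,730 = 13,548.5 kg.
Burnout mass m_f = stage dry + payload = 13,548.5 + 3,270 = 16,818.5 kg.
Δv = v_e · ln(159,000/16,818.5) = 2930.0 × ln(9.454) = 2930.0 × 2.2464 ≈ 6582 m/s.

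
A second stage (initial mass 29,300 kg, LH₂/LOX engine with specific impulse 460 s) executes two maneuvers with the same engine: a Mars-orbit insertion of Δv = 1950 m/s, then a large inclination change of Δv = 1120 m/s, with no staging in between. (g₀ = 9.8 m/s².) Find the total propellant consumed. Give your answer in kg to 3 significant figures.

v_e = Isp · g₀ = 460 × 9.8 = 4508.0 m/s.
After the first burn: m = 29300 × exp(−1950/4508.0) = 29300 × 0.64884 = 19,011 kg.
After the second burn: m = 19,011 × exp(−1120/4508.0) = 19,011 × 0.78001 = 14,828.8 kg.
Total propellant = m₀ − m_final = 29300 − 14,828.8 = 14,471.2 kg.

total propellant consumed ≈ 14500 kg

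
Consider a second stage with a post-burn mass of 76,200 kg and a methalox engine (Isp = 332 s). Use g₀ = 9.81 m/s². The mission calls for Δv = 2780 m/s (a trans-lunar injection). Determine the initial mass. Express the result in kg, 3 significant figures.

v_e = Isp · g₀ = 332 × 9.81 = 3256.9 m/s.
By the Tsiolkovsky rocket equation, m₀/m_f = exp(Δv / v_e) = exp(2780 / 3256.9) = exp(0.8536) = 2.3480.
m₀ = m_f × 2.3480 = 76,200 × 2.3480 = 178,918 kg.

initial mass ≈ 179000 kg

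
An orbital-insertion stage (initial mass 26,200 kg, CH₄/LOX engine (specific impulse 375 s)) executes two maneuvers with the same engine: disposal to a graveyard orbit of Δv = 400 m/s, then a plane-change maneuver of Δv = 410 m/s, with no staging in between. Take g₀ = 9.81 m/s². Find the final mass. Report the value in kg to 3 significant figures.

v_e = Isp · g₀ = 375 × 9.81 = 3678.8 m/s.
After the first burn: m = 26200 × exp(−400/3678.8) = 26200 × 0.89697 = 23,500.6 kg.
After the second burn: m = 23,500.6 × exp(−410/3678.8) = 23,500.6 × 0.89454 = 21,022.2 kg.

final mass ≈ 21000 kg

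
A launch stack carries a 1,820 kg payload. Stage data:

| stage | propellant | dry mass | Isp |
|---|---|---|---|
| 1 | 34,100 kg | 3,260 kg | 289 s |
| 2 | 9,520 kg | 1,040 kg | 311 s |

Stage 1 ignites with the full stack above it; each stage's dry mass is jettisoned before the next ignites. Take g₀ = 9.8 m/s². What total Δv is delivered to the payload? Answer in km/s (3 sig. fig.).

Ignition mass of stage 1 = 34,100+3,260 + 9,520+1,040 + 1,820 = 49,740 kg.
Stage 1: m₀ = 49,740 kg, m_f = 49,740 − 34,100 = 15,640 kg; Δv = 289×9.8×ln(3.18) = 2832.2×1.1570 ≈ 3277 m/s.
Stage 2: m₀ = 12,380 kg, m_f = 12,380 − 9,520 = 2,860 kg; Δv = 311×9.8×ln(4.329) = 3047.8×1.4653 ≈ 4466 m/s.
Total Δv = 3277 + 4466 = 7743 m/s.

Δv ≈ 7.74 km/s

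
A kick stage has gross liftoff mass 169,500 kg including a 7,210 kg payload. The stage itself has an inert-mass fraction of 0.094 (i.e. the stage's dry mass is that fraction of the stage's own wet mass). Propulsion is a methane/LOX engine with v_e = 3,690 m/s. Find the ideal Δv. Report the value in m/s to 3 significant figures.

Δv ≈ 7460 m/s

Stage wet mass = m₀ − payload = 169,500 − 7,210 = 162,290 kg.
Stage dry mass = ε × stage wet mass = 0.094 × 162,290 = 15,255.3 kg.
Burnout mass m_f = stage dry + payload = 15,255.3 + 7,210 = 22,465.3 kg.
Using Δv = v_e ln(m₀/m_f): Δv = v_e · ln(169,500/22,465.3) = 3690.0 × ln(7.545) = 3690.0 × 2.0209 ≈ 7457 m/s.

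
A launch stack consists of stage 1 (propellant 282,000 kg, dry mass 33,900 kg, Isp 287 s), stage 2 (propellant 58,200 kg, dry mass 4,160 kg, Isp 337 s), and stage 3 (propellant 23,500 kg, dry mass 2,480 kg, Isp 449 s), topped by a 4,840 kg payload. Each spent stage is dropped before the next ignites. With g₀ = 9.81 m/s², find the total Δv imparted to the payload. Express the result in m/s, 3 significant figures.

Ignition mass of stage 1 = 282,000+33,900 + 58,200+4,160 + 23,500+2,480 + 4,840 = 409,080 kg.
Stage 1: m₀ = 409,080 kg, m_f = 409,080 − 282,000 = 127,080 kg; Δv = 287×9.81×ln(3.219) = 2815.5×1.1691 ≈ 3292 m/s.
Stage 2: m₀ = 93,180 kg, m_f = 93,180 − 58,200 = 34,980 kg; Δv = 337×9.81×ln(2.664) = 3306.0×0.9798 ≈ 3239 m/s.
Stage 3: m₀ = 30,820 kg, m_f = 30,820 − 23,500 = 7,320 kg; Δv = 449×9.81×ln(4.21) = 4404.7×1.4376 ≈ 6332 m/s.
Total Δv = 3292 + 3239 + 6332 = 12863 m/s.

Δv ≈ 12900 m/s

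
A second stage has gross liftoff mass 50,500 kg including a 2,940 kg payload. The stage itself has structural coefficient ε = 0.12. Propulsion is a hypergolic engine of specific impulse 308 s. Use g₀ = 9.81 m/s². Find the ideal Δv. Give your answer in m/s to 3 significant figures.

Stage wet mass = m₀ − payload = 50,500 − 2,940 = 47,560 kg.
Stage dry mass = ε × stage wet mass = 0.12 × 47,560 = 5,707.2 kg.
Burnout mass m_f = stage dry + payload = 5,707.2 + 2,940 = 8,647.2 kg.
v_e = Isp · g₀ = 308 × 9.81 = 3021.5 m/s.
From the ideal rocket equation, Δv = v_e · ln(50,500/8,647.2) = 3021.5 × ln(5.84) = 3021.5 × 1.7647 ≈ 5332 m/s.

Δv ≈ 5330 m/s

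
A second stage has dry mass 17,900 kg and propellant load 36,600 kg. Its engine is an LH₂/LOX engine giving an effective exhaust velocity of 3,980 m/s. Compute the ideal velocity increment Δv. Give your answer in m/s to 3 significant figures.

Δv ≈ 4430 m/s

m₀ = m_dry + m_prop = 17,900 + 36,600 = 54,500 kg.
By the Tsiolkovsky rocket equation, Δv = v_e · ln(m₀/m_f) = 3980.0 × ln(3.045) = 3980.0 × 1.1134 ≈ 4431.3 m/s.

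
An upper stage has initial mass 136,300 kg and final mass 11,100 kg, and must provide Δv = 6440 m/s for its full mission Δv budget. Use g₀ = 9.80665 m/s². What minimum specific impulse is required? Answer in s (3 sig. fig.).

Isp ≈ 262 s

ln(m₀/m_f) = ln(136300/11100) = ln(12.28) = 2.5079.
v_e = Δv / ln(m₀/m_f) = 6440 / 2.5079 = 2567.9 m/s.
Isp = v_e / g₀ = 2567.9 / 9.80665 = 261.9 s.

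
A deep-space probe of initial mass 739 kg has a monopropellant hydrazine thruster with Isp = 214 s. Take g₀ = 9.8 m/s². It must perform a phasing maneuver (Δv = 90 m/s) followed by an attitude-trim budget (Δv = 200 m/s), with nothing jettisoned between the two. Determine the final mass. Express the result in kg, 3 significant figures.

v_e = Isp · g₀ = 214 × 9.8 = 2097.2 m/s.
After the first burn: m = 739 × exp(−90/2097.2) = 739 × 0.95799 = 707.955 kg.
After the second burn: m = 707.955 × exp(−200/2097.2) = 707.955 × 0.90904 = 643.559 kg.

final mass ≈ 644 kg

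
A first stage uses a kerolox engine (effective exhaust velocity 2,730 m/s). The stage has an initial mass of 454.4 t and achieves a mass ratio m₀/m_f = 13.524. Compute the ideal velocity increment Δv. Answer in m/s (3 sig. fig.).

Δv ≈ 7110 m/s

Rocket equation: Δv = v_e · ln(13.524) = 2730.0 × 2.6045 ≈ 7110.2 m/s.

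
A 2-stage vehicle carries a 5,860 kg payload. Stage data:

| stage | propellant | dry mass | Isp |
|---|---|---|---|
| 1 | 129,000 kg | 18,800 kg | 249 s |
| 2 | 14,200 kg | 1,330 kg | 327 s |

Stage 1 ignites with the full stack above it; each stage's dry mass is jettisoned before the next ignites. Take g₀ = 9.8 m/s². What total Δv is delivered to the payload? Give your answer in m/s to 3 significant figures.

Ignition mass of stage 1 = 129,000+18,800 + 14,200+1,330 + 5,860 = 169,190 kg.
Stage 1: m₀ = 169,190 kg, m_f = 169,190 − 129,000 = 40,190 kg; Δv = 249×9.8×ln(4.21) = 2440.2×1.4374 ≈ 3508 m/s.
Stage 2: m₀ = 21,390 kg, m_f = 21,390 − 14,200 = 7,190 kg; Δv = 327×9.8×ln(2.975) = 3204.6×1.0902 ≈ 3494 m/s.
Total Δv = 3508 + 3494 = 7002 m/s.

Δv ≈ 7000 m/s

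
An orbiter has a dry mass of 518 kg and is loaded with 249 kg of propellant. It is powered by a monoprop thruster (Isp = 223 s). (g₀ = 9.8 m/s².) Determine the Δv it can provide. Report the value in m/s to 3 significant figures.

v_e = Isp · g₀ = 223 × 9.8 = 2185.4 m/s.
m₀ = m_dry + m_prop = 518 + 249 = 767 kg.
Using Δv = v_e ln(m₀/m_f): Δv = v_e · ln(m₀/m_f) = 2185.4 × ln(1.481) = 2185.4 × 0.3925 ≈ 857.8 m/s.

Δv ≈ 858 m/s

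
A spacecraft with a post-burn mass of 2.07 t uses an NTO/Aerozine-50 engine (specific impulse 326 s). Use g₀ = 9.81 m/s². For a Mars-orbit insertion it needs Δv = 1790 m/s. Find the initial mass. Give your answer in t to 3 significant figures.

v_e = Isp · g₀ = 326 × 9.81 = 3198.1 m/s.
From the ideal rocket equation, m₀/m_f = exp(Δv / v_e) = exp(1790 / 3198.1) = exp(0.5597) = 1.7502.
m₀ = m_f × 1.7502 = 2.07 × 1.7502 = 3.62291 t.

initial mass ≈ 3.62 t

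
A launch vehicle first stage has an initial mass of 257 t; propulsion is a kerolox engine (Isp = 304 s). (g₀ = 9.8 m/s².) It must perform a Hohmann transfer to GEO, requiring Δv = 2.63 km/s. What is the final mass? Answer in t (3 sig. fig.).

v_e = Isp · g₀ = 304 × 9.8 = 2979.2 m/s.
m₀/m_f = exp(Δv / v_e) = exp(2630 / 2979.2) = exp(0.8828) = 2.4176.
m_f = m₀ / 2.4176 = 257 / 2.4176 = 106.304 t.

final mass ≈ 106 t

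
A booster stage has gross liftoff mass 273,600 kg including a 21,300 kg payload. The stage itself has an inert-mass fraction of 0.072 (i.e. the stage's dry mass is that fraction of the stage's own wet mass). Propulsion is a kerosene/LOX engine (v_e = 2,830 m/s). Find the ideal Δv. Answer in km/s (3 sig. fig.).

Stage wet mass = m₀ − payload = 273,600 − 21,300 = 252,300 kg.
Stage dry mass = ε × stage wet mass = 0.072 × 252,300 = 18,165.6 kg.
Burnout mass m_f = stage dry + payload = 18,165.6 + 21,300 = 39,465.6 kg.
Using Δv = v_e ln(m₀/m_f): Δv = v_e · ln(273,600/39,465.6) = 2830.0 × ln(6.933) = 2830.0 × 1.9362 ≈ 5480 m/s.

Δv ≈ 5.48 km/s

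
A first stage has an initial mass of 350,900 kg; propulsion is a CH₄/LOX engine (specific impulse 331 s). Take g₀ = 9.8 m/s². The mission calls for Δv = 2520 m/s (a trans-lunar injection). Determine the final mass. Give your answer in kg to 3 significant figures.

final mass ≈ 161000 kg

v_e = Isp · g₀ = 331 × 9.8 = 3243.8 m/s.
Rocket equation: m₀/m_f = exp(Δv / v_e) = exp(2520 / 3243.8) = exp(0.7769) = 2.1746.
m_f = m₀ / 2.1746 = 350,900 / 2.1746 = 161,363 kg.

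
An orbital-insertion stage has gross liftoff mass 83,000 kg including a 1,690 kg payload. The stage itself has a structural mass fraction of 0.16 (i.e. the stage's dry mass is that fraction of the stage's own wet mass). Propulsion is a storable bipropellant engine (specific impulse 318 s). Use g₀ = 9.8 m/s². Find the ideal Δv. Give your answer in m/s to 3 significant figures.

Δv ≈ 5390 m/s

Stage wet mass = m₀ − payload = 83,000 − 1,690 = 81,310 kg.
Stage dry mass = ε × stage wet mass = 0.16 × 81,310 = 13,009.6 kg.
Burnout mass m_f = stage dry + payload = 13,009.6 + 1,690 = 14,699.6 kg.
v_e = Isp · g₀ = 318 × 9.8 = 3116.4 m/s.
Using Δv = v_e ln(m₀/m_f): Δv = v_e · ln(83,000/14,699.6) = 3116.4 × ln(5.646) = 3116.4 × 1.7310 ≈ 5395 m/s.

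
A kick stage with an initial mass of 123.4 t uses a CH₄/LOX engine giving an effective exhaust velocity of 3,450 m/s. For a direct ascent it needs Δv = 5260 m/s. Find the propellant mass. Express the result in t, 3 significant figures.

Rocket equation: m₀/m_f = exp(Δv / v_e) = exp(5260 / 3450.0) = exp(1.5246) = 4.5935.
m_f = 123.4 / 4.5935 = 26.864 t, so propellant = m₀ − m_f = 123.4 − 26.864 = 96.536 t.

propellant mass ≈ 96.5 t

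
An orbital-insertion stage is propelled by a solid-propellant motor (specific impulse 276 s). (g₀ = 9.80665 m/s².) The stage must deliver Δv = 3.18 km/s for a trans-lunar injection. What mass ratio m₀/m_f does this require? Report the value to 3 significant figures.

mass ratio ≈ 3.24

v_e = Isp · g₀ = 276 × 9.80665 = 2706.6 m/s.
By the Tsiolkovsky rocket equation, m₀/m_f = exp(Δv / v_e) = exp(3180 / 2706.6) = exp(1.1749) = 3.2378.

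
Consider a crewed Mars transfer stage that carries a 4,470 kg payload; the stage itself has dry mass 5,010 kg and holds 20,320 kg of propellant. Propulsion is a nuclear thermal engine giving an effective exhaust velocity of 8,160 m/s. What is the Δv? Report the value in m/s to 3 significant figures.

m₀ = payload + dry + propellant = 4,470 + 5,010 + 20,320 = 29,800 kg.
m_f = payload + dry = 4,470 + 5,010 = 9,480 kg.
By the Tsiolkovsky rocket equation, Δv = v_e · ln(m₀/m_f) = 8160.0 × ln(3.143) = 8160.0 × 1.1453 ≈ 9345.8 m/s.

Δv ≈ 9350 m/s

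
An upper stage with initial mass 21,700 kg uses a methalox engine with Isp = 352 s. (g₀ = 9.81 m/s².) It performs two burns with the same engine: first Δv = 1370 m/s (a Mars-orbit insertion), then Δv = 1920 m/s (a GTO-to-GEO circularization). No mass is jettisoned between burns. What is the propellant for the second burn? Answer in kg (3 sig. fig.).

v_e = Isp · g₀ = 352 × 9.81 = 3453.1 m/s.
After the first burn: m = 21700 × exp(−1370/3453.1) = 21700 × 0.67251 = 14,593.5 kg.
After the second burn: m = 14,593.5 × exp(−1920/3453.1) = 14,593.5 × 0.57349 = 8,369.23 kg.
Second-burn propellant = 14,593.5 − 8,369.23 = 6,224.27 kg.

propellant for the second burn ≈ 6220 kg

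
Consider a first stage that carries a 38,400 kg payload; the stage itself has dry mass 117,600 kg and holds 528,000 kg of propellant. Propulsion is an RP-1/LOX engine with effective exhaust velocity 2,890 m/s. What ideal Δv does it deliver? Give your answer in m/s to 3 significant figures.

Δv ≈ 4270 m/s

m₀ = payload + dry + propellant = 38,400 + 117,600 + 528,000 = 684,000 kg.
m_f = payload + dry = 38,400 + 117,600 = 156,000 kg.
By the Tsiolkovsky rocket equation, Δv = v_e · ln(m₀/m_f) = 2890.0 × ln(4.385) = 2890.0 × 1.4781 ≈ 4271.7 m/s.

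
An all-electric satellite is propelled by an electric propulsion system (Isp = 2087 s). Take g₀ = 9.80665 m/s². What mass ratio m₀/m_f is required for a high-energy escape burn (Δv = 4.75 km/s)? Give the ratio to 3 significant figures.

mass ratio ≈ 1.26

v_e = Isp · g₀ = 2087 × 9.80665 = 20466.5 m/s.
m₀/m_f = exp(Δv / v_e) = exp(4750 / 20466.5) = exp(0.2321) = 1.2612.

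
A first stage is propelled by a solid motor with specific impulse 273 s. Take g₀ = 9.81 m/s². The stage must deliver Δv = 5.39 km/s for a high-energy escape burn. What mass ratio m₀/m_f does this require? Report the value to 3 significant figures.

mass ratio ≈ 7.48

v_e = Isp · g₀ = 273 × 9.81 = 2678.1 m/s.
m₀/m_f = exp(Δv / v_e) = exp(5390 / 2678.1) = exp(2.0126) = 7.4827.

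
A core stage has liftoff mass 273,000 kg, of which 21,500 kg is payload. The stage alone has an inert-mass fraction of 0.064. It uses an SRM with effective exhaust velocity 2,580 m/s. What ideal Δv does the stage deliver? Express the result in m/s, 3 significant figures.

Stage wet mass = m₀ − payload = 273,000 − 21,500 = 251,500 kg.
Stage dry mass = ε × stage wet mass = 0.064 × 251,500 = 16,096 kg.
Burnout mass m_f = stage dry + payload = 16,096 + 21,500 = 37,596 kg.
Using Δv = v_e ln(m₀/m_f): Δv = v_e · ln(273,000/37,596) = 2580.0 × ln(7.261) = 2580.0 × 1.9826 ≈ 5115 m/s.

Δv ≈ 5120 m/s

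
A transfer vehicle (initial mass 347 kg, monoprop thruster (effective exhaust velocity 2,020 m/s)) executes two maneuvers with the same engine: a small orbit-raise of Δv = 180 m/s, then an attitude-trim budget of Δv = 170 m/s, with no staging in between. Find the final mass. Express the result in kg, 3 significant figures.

final mass ≈ 292 kg

After the first burn: m = 347 × exp(−180/2020.0) = 347 × 0.91475 = 317.418 kg.
After the second burn: m = 317.418 × exp(−170/2020.0) = 317.418 × 0.91929 = 291.799 kg.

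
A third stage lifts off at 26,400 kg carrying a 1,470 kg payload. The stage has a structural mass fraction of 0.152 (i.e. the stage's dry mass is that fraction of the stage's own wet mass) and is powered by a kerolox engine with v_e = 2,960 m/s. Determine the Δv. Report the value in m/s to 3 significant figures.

Stage wet mass = m₀ − payload = 26,400 − 1,470 = 24,930 kg.
Stage dry mass = ε × stage wet mass = 0.152 × 24,930 = 3,789.36 kg.
Burnout mass m_f = stage dry + payload = 3,789.36 + 1,470 = 5,259.36 kg.
Rocket equation: Δv = v_e · ln(26,400/5,259.36) = 2960.0 × ln(5.02) = 2960.0 × 1.6134 ≈ 4776 m/s.

Δv ≈ 4780 m/s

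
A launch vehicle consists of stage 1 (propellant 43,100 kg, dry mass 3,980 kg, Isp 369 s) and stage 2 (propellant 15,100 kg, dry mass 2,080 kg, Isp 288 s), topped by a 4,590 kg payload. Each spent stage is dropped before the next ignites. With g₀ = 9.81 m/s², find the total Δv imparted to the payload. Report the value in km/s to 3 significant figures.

Δv ≈ 6.90 km/s

Ignition mass of stage 1 = 43,100+3,980 + 15,100+2,080 + 4,590 = 68,850 kg.
Stage 1: m₀ = 68,850 kg, m_f = 68,850 − 43,100 = 25,750 kg; Δv = 369×9.81×ln(2.674) = 3619.9×0.9835 ≈ 3560 m/s.
Stage 2: m₀ = 21,770 kg, m_f = 21,770 − 15,100 = 6,670 kg; Δv = 288×9.81×ln(3.264) = 2825.3×1.1829 ≈ 3342 m/s.
Total Δv = 3560 + 3342 = 6902 m/s.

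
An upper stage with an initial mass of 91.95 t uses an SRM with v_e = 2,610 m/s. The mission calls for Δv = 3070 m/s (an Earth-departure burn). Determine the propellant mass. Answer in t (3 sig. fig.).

By the Tsiolkovsky rocket equation, m₀/m_f = exp(Δv / v_e) = exp(3070 / 2610.0) = exp(1.1762) = 3.2422.
m_f = 91.95 / 3.2422 = 28.3604 t, so propellant = m₀ − m_f = 91.95 − 28.3604 = 63.5896 t.

propellant mass ≈ 63.6 t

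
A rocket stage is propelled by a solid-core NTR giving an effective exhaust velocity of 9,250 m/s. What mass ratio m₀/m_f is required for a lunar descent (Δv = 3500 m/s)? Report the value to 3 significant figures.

Rocket equation: m₀/m_f = exp(Δv / v_e) = exp(3500 / 9250.0) = exp(0.3784) = 1.4599.

mass ratio ≈ 1.46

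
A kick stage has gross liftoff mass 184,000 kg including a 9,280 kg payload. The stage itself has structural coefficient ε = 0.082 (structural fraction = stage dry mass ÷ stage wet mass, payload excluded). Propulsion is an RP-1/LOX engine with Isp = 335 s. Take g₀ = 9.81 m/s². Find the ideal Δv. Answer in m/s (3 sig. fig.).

Stage wet mass = m₀ − payload = 184,000 − 9,280 = 174,720 kg.
Stage dry mass = ε × stage wet mass = 0.082 × 174,720 = 14,327 kg.
Burnout mass m_f = stage dry + payload = 14,327 + 9,280 = 23,607 kg.
v_e = Isp · g₀ = 335 × 9.81 = 3286.4 m/s.
Δv = v_e · ln(184,000/23,607) = 3286.4 × ln(7.794) = 3286.4 × 2.0534 ≈ 6748 m/s.

Δv ≈ 6750 m/s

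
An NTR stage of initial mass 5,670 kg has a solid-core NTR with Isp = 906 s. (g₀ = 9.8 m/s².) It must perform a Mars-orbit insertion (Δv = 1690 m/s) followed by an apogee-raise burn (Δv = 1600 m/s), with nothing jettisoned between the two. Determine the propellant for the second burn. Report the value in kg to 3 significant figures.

v_e = Isp · g₀ = 906 × 9.8 = 8878.8 m/s.
After the first burn: m = 5670 × exp(−1690/8878.8) = 5670 × 0.82668 = 4,687.28 kg.
After the second burn: m = 4,687.28 × exp(−1600/8878.8) = 4,687.28 × 0.83510 = 3,914.35 kg.
Second-burn propellant = 4,687.28 − 3,914.35 = 772.93 kg.

propellant for the second burn ≈ 773 kg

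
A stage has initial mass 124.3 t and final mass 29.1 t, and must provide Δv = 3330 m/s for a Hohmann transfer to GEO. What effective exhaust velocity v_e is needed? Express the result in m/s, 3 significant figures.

v_e ≈ 2290 m/s

ln(m₀/m_f) = ln(124300/29100) = ln(4.271) = 1.4520.
By the Tsiolkovsky rocket equation, v_e = Δv / ln(m₀/m_f) = 3330 / 1.4520 = 2293.5 m/s.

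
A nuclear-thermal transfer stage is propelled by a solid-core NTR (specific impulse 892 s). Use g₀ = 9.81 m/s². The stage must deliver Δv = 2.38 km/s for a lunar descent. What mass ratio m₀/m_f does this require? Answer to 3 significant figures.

v_e = Isp · g₀ = 892 × 9.81 = 8750.5 m/s.
m₀/m_f = exp(Δv / v_e) = exp(2380 / 8750.5) = exp(0.2720) = 1.3126.

mass ratio ≈ 1.31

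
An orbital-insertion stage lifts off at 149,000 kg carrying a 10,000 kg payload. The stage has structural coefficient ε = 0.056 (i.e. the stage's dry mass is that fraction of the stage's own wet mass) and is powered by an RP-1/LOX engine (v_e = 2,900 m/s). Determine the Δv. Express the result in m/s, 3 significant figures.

Stage wet mass = m₀ − payload = 149,000 − 10,000 = 139,000 kg.
Stage dry mass = ε × stage wet mass = 0.056 × 139,000 = 7,784 kg.
Burnout mass m_f = stage dry + payload = 7,784 + 10,000 = 17,784 kg.
Δv = v_e · ln(149,000/17,784) = 2900.0 × ln(8.378) = 2900.0 × 2.1256 ≈ 6164 m/s.

Δv ≈ 6160 m/s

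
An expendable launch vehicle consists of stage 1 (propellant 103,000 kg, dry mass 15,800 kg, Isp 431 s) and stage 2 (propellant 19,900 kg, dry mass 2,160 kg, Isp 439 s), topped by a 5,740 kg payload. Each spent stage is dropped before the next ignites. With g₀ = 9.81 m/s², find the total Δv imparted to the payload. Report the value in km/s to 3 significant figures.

Ignition mass of stage 1 = 103,000+15,800 + 19,900+2,160 + 5,740 = 146,600 kg.
Stage 1: m₀ = 146,600 kg, m_f = 146,600 − 103,000 = 43,600 kg; Δv = 431×9.81×ln(3.362) = 4228.1×1.2127 ≈ 5127 m/s.
Stage 2: m₀ = 27,800 kg, m_f = 27,800 − 19,900 = 7,900 kg; Δv = 439×9.81×ln(3.519) = 4306.6×1.2582 ≈ 5418 m/s.
Total Δv = 5127 + 5418 = 10545 m/s.

Δv ≈ 10.5 km/s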